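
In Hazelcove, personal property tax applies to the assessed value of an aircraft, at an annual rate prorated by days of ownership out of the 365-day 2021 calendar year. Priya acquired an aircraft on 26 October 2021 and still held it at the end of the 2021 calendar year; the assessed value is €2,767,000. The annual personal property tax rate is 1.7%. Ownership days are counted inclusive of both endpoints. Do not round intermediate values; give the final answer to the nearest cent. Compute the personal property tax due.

€8,634.56

Days held (26 October – 31 December 2021): 67 out of 365
Tax = €2,767,000 × 1.7% × 67/365 = €8,634.5562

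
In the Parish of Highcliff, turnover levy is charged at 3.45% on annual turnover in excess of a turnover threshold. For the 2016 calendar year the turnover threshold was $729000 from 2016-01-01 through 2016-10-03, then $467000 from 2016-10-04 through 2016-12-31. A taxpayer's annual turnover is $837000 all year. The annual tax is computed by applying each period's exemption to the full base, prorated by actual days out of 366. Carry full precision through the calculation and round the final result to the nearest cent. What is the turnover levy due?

2016-01-01 to 2016-10-03: 277 days, exemption $729000 → ($837000 − $729000) × 3.45% × 277/366 = $2819.9508
2016-10-04 to 2016-12-31: 89 days, exemption $467000 → ($837000 − $467000) × 3.45% × 89/366 = $3104.0574
Total = $5924.0082

$5924.01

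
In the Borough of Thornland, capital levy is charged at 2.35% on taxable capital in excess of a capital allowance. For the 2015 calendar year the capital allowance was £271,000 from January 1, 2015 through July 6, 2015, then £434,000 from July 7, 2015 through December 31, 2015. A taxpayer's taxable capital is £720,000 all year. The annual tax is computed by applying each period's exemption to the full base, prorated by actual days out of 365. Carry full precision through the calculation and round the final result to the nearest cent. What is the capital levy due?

£8,683.48

January 1 – July 6, 2015: 187 days, exemption £271,000 → (£720,000 − £271,000) × 2.35% × 187/365 = £5,405.8370
July 7 – December 31, 2015: 178 days, exemption £434,000 → (£720,000 − £434,000) × 2.35% × 178/365 = £3,277.6384
Total = £8,683.4753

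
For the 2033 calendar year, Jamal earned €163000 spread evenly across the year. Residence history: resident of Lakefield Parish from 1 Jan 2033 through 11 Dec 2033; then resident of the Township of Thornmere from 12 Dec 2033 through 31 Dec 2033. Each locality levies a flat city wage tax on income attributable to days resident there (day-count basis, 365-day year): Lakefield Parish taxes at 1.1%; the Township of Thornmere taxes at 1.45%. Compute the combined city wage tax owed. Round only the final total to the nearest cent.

€1824.26

Lakefield Parish, 1 Jan – 11 Dec 2033: 345 days → €163000 × 1.1% × 345/365 = €1694.7534
The Township of Thornmere, 12 Dec – 31 Dec 2033: 20 days → €163000 × 1.45% × 20/365 = €129.5068
Total = €1824.2603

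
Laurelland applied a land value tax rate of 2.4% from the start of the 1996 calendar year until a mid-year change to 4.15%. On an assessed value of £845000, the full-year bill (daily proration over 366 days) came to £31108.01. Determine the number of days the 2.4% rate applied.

Let d = days at the first rate; then 366 − d days at the second rate.
£845000 × [2.4%·d + 4.15%·(366−d)] / 366 = £31108.01
Solving gives d = 98, so the new rate took effect on 8 April 1996.

98 days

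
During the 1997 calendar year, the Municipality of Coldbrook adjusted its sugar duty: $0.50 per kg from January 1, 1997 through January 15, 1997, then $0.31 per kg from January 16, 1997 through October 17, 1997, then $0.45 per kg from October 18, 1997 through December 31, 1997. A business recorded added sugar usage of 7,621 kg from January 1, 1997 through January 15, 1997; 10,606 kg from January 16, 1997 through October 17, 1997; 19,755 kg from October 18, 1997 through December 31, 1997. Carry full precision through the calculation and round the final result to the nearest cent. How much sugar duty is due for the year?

$15,988.11

January 1 – January 15, 1997: 7,621 kg at $0.50/kg → $3,810.50
January 16 – October 17, 1997: 10,606 kg at $0.31/kg → $3,287.86
October 18 – December 31, 1997: 19,755 kg at $0.45/kg → $8,889.75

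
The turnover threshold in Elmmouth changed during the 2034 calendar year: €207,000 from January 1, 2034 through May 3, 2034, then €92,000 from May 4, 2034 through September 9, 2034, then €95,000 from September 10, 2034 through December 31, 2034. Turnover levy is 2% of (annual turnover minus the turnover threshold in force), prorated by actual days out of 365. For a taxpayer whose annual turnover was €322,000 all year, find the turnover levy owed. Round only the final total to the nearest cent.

January 1 – May 3, 2034: 123 days, exemption €207,000 → (€322,000 − €207,000) × 2% × 123/365 = €775.0685
May 4 – September 9, 2034: 129 days, exemption €92,000 → (€322,000 − €92,000) × 2% × 129/365 = €1,625.7534
September 10 – December 31, 2034: 113 days, exemption €95,000 → (€322,000 − €95,000) × 2% × 113/365 = €1,405.5342
Total = €3,806.3562

€3,806.36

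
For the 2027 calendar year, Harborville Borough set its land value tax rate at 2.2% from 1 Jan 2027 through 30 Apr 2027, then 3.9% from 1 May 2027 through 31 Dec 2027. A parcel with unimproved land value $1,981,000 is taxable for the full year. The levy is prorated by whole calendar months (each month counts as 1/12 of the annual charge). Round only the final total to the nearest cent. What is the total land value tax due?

1 Jan – 30 Apr 2027: 4 months at 2.2% → $1,981,000 × 2.2% × 4/12 = $14,527.3333
1 May – 31 Dec 2027: 8 months at 3.9% → $1,981,000 × 3.9% × 8/12 = $51,506.0000
Total = $66,033.3333

$66,033.33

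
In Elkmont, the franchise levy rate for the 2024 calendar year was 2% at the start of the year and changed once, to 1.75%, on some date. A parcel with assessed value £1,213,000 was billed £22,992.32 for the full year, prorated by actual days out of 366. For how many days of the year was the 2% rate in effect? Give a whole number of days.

Let d = days at the first rate; then 366 − d days at the second rate.
£1,213,000 × [2%·d + 1.75%·(366−d)] / 366 = £22,992.32
Solving gives d = 213, so the new rate took effect on August 1, 2024.

213 days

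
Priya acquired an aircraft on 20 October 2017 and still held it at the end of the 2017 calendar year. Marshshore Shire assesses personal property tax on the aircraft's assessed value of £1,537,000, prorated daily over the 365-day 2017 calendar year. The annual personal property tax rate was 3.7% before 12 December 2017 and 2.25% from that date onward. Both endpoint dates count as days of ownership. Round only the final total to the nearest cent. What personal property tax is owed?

20 October – 11 December 2017: 53 days at 3.7% → £1,537,000 × 3.7% × 53/365 = £8,257.6904
12 December – 31 December 2017: 20 days at 2.25% → £1,537,000 × 2.25% × 20/365 = £1,894.9315
Total = £10,152.6219

£10,152.62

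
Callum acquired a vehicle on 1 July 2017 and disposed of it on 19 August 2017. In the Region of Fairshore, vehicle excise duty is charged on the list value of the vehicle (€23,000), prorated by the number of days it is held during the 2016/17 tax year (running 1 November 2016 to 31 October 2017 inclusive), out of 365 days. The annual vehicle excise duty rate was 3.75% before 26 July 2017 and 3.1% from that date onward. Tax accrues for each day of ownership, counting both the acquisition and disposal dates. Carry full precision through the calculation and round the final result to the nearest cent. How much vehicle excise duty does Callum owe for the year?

1 July – 25 July 2017: 25 days at 3.75% → €23,000 × 3.75% × 25/365 = €59.0753
26 July – 19 August 2017: 25 days at 3.1% → €23,000 × 3.1% × 25/365 = €48.8356
Total = €107.9110

€107.91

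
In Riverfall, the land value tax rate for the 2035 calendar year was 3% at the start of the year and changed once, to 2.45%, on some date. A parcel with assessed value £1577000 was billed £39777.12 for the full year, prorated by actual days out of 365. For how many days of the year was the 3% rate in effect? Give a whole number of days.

Let d = days at the first rate; then 365 − d days at the second rate.
£1577000 × [3%·d + 2.45%·(365−d)] / 365 = £39777.12
Solving gives d = 48, so the new rate took effect on February 18, 2035.

48 days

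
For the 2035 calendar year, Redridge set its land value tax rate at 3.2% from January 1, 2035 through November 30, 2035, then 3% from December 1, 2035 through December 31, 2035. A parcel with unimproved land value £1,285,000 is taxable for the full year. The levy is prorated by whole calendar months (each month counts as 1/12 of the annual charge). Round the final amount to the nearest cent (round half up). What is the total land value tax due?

£40,905.83

January 1 – November 30, 2035: 11 months at 3.2% → £1,285,000 × 3.2% × 11/12 = £37,693.3333
December 1 – December 31, 2035: 1 month at 3% → £1,285,000 × 3% × 1/12 = £3,212.5000
Total = £40,905.8333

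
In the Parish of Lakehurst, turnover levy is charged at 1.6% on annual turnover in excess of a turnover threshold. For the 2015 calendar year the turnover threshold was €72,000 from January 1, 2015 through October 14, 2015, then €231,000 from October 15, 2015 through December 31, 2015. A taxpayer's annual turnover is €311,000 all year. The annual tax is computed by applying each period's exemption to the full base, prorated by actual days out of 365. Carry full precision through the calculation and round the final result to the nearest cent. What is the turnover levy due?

€3,280.35

January 1 – October 14, 2015: 287 days, exemption €72,000 → (€311,000 − €72,000) × 1.6% × 287/365 = €3,006.8164
October 15 – December 31, 2015: 78 days, exemption €231,000 → (€311,000 − €231,000) × 1.6% × 78/365 = €273.5342
Total = €3,280.3507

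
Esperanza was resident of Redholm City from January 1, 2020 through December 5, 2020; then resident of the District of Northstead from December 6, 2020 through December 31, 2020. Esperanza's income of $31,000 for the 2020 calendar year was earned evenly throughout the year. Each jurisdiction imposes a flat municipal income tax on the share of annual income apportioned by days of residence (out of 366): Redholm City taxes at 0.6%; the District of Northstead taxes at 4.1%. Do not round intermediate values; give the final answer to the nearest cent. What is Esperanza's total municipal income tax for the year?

Redholm City, January 1 – December 5, 2020: 340 days → $31,000 × 0.6% × 340/366 = $172.7869
The District of Northstead, December 6 – December 31, 2020: 26 days → $31,000 × 4.1% × 26/366 = $90.2896
Total = $263.0765

$263.08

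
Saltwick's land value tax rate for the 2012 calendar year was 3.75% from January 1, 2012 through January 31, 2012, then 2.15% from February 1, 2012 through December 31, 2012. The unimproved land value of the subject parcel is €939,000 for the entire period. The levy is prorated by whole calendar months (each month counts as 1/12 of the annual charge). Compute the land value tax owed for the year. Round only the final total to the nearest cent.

€21,440.50

January 1 – January 31, 2012: 1 month at 3.75% → €939,000 × 3.75% × 1/12 = €2,934.3750
February 1 – December 31, 2012: 11 months at 2.15% → €939,000 × 2.15% × 11/12 = €18,506.1250
Total = €21,440.5000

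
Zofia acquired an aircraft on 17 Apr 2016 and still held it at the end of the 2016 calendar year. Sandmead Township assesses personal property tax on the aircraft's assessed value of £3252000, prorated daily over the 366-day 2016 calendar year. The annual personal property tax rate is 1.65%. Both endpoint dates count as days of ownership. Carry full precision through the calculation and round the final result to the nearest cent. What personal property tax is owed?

£37971.10

Days held (17 Apr – 31 Dec 2016): 259 out of 366
Tax = £3252000 × 1.65% × 259/366 = £37971.0984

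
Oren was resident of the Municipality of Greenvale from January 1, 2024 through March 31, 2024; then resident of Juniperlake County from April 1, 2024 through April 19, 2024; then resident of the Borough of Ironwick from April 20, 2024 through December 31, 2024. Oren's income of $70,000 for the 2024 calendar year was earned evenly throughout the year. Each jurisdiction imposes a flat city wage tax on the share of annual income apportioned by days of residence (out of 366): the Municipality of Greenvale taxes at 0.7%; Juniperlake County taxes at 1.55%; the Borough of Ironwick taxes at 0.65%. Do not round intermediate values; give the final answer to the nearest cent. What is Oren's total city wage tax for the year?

$496.41

The Municipality of Greenvale, January 1 – March 31, 2024: 91 days → $70,000 × 0.7% × 91/366 = $121.8306
Juniperlake County, April 1 – April 19, 2024: 19 days → $70,000 × 1.55% × 19/366 = $56.3251
The Borough of Ironwick, April 20 – December 31, 2024: 256 days → $70,000 × 0.65% × 256/366 = $318.2514
Total = $496.4071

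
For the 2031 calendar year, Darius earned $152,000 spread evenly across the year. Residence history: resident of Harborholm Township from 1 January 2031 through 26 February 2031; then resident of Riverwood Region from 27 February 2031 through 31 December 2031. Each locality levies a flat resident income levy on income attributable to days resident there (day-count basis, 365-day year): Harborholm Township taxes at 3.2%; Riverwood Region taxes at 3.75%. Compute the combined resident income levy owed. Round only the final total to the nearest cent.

Harborholm Township, 1 January – 26 February 2031: 57 days → $152,000 × 3.2% × 57/365 = $759.5836
Riverwood Region, 27 February – 31 December 2031: 308 days → $152,000 × 3.75% × 308/365 = $4,809.8630
Total = $5,569.4466

$5,569.45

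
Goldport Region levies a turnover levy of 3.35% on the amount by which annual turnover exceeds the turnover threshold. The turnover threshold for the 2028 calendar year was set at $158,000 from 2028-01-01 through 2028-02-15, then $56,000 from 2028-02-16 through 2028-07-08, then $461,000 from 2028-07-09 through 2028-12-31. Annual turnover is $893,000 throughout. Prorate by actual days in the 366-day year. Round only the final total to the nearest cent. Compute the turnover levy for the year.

2028-01-01 to 2028-02-15: 46 days, exemption $158,000 → ($893,000 − $158,000) × 3.35% × 46/366 = $3,094.6311
2028-02-16 to 2028-07-08: 144 days, exemption $56,000 → ($893,000 − $56,000) × 3.35% × 144/366 = $11,031.9344
2028-07-09 to 2028-12-31: 176 days, exemption $461,000 → ($893,000 − $461,000) × 3.35% × 176/366 = $6,959.2131
Total = $21,085.7787

$21,085.78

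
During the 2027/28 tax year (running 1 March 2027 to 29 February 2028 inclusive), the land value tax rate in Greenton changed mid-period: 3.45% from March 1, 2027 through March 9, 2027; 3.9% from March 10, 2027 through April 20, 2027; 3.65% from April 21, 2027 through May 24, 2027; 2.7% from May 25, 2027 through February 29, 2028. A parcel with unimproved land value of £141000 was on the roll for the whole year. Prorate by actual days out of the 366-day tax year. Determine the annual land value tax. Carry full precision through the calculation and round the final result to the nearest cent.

March 1 – March 9, 2027: 9 days at 3.45% → £141000 × 3.45% × 9/366 = £119.6189
March 10 – April 20, 2027: 42 days at 3.9% → £141000 × 3.9% × 42/366 = £631.0328
April 21 – May 24, 2027: 34 days at 3.65% → £141000 × 3.65% × 34/366 = £478.0902
May 25, 2027 – February 29, 2028: 281 days at 2.7% → £141000 × 2.7% × 281/366 = £2922.8607
Total = £4151.6025

£4151.60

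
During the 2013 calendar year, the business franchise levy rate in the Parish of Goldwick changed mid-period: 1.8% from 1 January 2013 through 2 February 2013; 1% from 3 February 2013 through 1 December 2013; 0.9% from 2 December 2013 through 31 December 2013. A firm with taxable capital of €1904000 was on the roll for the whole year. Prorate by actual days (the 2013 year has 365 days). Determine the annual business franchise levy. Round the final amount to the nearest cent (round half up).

1 January – 2 February 2013: 33 days at 1.8% → €1904000 × 1.8% × 33/365 = €3098.5644
3 February – 1 December 2013: 302 days at 1% → €1904000 × 1% × 302/365 = €15753.6438
2 December – 31 December 2013: 30 days at 0.9% → €1904000 × 0.9% × 30/365 = €1408.4384
Total = €20260.6466

€20260.65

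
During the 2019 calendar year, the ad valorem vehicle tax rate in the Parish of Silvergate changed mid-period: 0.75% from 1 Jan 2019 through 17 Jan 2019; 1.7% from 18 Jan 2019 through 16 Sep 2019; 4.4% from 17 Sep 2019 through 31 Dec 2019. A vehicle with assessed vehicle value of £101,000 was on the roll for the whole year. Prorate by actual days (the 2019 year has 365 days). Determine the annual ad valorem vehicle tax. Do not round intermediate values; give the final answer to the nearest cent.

£2,464.26

1 Jan – 17 Jan 2019: 17 days at 0.75% → £101,000 × 0.75% × 17/365 = £35.2808
18 Jan – 16 Sep 2019: 242 days at 1.7% → £101,000 × 1.7% × 242/365 = £1,138.3945
17 Sep – 31 Dec 2019: 106 days at 4.4% → £101,000 × 4.4% × 106/365 = £1,290.5863
Total = £2,464.2616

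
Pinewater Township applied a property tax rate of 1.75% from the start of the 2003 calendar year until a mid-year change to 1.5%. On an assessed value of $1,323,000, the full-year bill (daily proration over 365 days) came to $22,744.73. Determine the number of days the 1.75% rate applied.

Let d = days at the first rate; then 365 − d days at the second rate.
$1,323,000 × [1.75%·d + 1.5%·(365−d)] / 365 = $22,744.73
Solving gives d = 320, so the new rate took effect on November 17, 2003.

320 days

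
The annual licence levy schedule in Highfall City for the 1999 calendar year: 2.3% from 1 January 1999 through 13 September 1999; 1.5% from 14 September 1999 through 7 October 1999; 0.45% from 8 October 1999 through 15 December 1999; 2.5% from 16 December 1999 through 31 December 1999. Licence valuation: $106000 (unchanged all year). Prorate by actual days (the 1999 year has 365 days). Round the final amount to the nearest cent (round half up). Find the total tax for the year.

1 January – 13 September 1999: 256 days at 2.3% → $106000 × 2.3% × 256/365 = $1709.9397
14 September – 7 October 1999: 24 days at 1.5% → $106000 × 1.5% × 24/365 = $104.5479
8 October – 15 December 1999: 69 days at 0.45% → $106000 × 0.45% × 69/365 = $90.1726
16 December – 31 December 1999: 16 days at 2.5% → $106000 × 2.5% × 16/365 = $116.1644
Total = $2020.8247

$2020.82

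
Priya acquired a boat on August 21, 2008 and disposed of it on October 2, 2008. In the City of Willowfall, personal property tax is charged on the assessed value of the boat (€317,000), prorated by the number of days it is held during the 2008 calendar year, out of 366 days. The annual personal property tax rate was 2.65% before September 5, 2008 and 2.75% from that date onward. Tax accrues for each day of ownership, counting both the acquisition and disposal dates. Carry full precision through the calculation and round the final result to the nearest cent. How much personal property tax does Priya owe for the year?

August 21 – September 4, 2008: 15 days at 2.65% → €317,000 × 2.65% × 15/366 = €344.2828
September 5 – October 2, 2008: 28 days at 2.75% → €317,000 × 2.75% × 28/366 = €666.9126
Total = €1,011.1954

€1,011.20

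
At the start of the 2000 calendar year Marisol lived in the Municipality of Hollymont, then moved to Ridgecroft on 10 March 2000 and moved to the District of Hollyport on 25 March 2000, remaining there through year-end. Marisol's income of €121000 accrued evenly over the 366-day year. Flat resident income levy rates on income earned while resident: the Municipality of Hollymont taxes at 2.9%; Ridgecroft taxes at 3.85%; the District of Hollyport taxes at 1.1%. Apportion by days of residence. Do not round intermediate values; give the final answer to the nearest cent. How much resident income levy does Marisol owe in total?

€1877.98

The Municipality of Hollymont, 1 January – 9 March 2000: 69 days → €121000 × 2.9% × 69/366 = €661.5328
Ridgecroft, 10 March – 24 March 2000: 15 days → €121000 × 3.85% × 15/366 = €190.9221
The District of Hollyport, 25 March – 31 December 2000: 282 days → €121000 × 1.1% × 282/366 = €1025.5246
Total = €1877.9795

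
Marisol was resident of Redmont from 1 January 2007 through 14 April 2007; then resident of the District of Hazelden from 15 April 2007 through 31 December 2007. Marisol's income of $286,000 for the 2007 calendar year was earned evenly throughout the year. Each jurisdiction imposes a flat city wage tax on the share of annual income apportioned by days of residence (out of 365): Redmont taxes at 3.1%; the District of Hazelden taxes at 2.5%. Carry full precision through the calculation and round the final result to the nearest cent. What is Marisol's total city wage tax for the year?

$7,638.94

Redmont, 1 January – 14 April 2007: 104 days → $286,000 × 3.1% × 104/365 = $2,526.2027
The District of Hazelden, 15 April – 31 December 2007: 261 days → $286,000 × 2.5% × 261/365 = $5,112.7397
Total = $7,638.9425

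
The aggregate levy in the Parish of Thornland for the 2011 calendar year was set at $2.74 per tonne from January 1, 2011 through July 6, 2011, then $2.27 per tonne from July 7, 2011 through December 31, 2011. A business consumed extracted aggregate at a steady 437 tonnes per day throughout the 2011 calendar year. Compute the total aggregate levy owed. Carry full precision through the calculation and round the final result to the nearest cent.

January 1 – July 6, 2011: 187 days × 437 tonnes/day = 81,719 tonnes at $2.74/tonne → $223910.06
July 7 – December 31, 2011: 178 days × 437 tonnes/day = 77,786 tonnes at $2.27/tonne → $176574.22

$400484.28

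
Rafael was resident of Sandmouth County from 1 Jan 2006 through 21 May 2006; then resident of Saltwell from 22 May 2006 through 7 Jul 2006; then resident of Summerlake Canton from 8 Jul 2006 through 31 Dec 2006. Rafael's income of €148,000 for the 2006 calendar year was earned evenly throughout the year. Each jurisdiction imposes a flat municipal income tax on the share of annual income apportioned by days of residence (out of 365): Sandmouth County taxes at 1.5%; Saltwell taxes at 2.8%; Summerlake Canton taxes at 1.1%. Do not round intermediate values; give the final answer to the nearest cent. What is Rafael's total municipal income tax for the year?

€2,180.67

Sandmouth County, 1 Jan – 21 May 2006: 141 days → €148,000 × 1.5% × 141/365 = €857.5890
Saltwell, 22 May – 7 Jul 2006: 47 days → €148,000 × 2.8% × 47/365 = €533.6110
Summerlake Canton, 8 Jul – 31 Dec 2006: 177 days → €148,000 × 1.1% × 177/365 = €789.4685
Total = €2,180.6685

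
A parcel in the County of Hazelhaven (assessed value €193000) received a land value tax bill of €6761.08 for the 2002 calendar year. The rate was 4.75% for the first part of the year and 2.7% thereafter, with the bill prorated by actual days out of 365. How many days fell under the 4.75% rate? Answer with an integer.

Let d = days at the first rate; then 365 − d days at the second rate.
€193000 × [4.75%·d + 2.7%·(365−d)] / 365 = €6761.08
Solving gives d = 143, so the new rate took effect on 24 May 2002.

143 days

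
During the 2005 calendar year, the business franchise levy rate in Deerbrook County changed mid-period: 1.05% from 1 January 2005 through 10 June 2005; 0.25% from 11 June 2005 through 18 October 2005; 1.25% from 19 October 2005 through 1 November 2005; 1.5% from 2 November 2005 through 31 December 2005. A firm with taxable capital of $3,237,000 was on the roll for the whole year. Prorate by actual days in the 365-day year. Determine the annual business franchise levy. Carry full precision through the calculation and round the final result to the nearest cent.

1 January – 10 June 2005: 161 days at 1.05% → $3,237,000 × 1.05% × 161/365 = $14,992.1877
11 June – 18 October 2005: 130 days at 0.25% → $3,237,000 × 0.25% × 130/365 = $2,882.2603
19 October – 1 November 2005: 14 days at 1.25% → $3,237,000 × 1.25% × 14/365 = $1,551.9863
2 November – 31 December 2005: 60 days at 1.5% → $3,237,000 × 1.5% × 60/365 = $7,981.6438
Total = $27,408.0781

$27,408.08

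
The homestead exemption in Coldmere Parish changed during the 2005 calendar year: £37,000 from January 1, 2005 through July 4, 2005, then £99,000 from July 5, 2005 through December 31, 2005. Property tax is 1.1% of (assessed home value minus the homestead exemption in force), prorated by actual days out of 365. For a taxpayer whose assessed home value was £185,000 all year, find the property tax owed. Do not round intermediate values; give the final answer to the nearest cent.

January 1 – July 4, 2005: 185 days, exemption £37,000 → (£185,000 − £37,000) × 1.1% × 185/365 = £825.1507
July 5 – December 31, 2005: 180 days, exemption £99,000 → (£185,000 − £99,000) × 1.1% × 180/365 = £466.5205
Total = £1,291.6712

£1,291.67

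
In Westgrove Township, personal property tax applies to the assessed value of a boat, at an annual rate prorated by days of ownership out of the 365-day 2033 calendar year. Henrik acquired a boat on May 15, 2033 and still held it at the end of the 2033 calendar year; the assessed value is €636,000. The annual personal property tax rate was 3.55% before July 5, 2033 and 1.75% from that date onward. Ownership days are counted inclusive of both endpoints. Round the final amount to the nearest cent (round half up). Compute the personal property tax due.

May 15 – July 4, 2033: 51 days at 3.55% → €636,000 × 3.55% × 51/365 = €3,154.7342
July 5 – December 31, 2033: 180 days at 1.75% → €636,000 × 1.75% × 180/365 = €5,488.7671
Total = €8,643.5014

€8,643.50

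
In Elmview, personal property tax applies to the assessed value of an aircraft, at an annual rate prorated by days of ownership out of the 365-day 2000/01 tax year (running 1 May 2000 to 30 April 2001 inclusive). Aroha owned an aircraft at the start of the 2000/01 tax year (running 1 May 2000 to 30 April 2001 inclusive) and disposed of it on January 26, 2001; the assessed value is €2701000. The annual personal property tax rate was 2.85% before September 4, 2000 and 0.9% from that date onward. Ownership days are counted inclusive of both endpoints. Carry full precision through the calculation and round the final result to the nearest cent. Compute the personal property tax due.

€36230.40

May 1 – September 3, 2000: 126 days at 2.85% → €2701000 × 2.85% × 126/365 = €26573.4000
September 4, 2000 – January 26, 2001: 145 days at 0.9% → €2701000 × 0.9% × 145/365 = €9657.0000
Total = €36230.4000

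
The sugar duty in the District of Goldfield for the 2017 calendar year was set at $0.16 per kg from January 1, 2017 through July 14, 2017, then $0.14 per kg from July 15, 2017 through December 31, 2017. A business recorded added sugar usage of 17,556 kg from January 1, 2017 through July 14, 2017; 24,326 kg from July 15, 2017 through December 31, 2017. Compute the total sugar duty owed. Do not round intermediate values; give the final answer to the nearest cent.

$6,214.60

January 1 – July 14, 2017: 17,556 kg at $0.16/kg → $2,808.96
July 15 – December 31, 2017: 24,326 kg at $0.14/kg → $3,405.64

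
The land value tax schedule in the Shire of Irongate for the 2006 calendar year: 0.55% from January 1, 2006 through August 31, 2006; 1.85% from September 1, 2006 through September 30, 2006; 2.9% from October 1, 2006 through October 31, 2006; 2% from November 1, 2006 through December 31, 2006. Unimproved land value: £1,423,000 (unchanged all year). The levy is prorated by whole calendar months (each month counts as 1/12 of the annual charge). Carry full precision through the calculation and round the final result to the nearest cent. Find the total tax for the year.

£15,593.71

January 1 – August 31, 2006: 8 months at 0.55% → £1,423,000 × 0.55% × 8/12 = £5,217.6667
September 1 – September 30, 2006: 1 month at 1.85% → £1,423,000 × 1.85% × 1/12 = £2,193.7917
October 1 – October 31, 2006: 1 month at 2.9% → £1,423,000 × 2.9% × 1/12 = £3,438.9167
November 1 – December 31, 2006: 2 months at 2% → £1,423,000 × 2% × 2/12 = £4,743.3333
Total = £15,593.7083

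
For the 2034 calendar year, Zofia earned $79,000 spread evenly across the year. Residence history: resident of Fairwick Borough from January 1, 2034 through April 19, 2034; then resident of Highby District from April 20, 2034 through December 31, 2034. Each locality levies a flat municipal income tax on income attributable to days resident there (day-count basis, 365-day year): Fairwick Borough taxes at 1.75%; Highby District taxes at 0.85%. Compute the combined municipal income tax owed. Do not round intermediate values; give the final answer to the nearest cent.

Fairwick Borough, January 1 – April 19, 2034: 109 days → $79,000 × 1.75% × 109/365 = $412.8562
Highby District, April 20 – December 31, 2034: 256 days → $79,000 × 0.85% × 256/365 = $470.9699
Total = $883.8260

$883.83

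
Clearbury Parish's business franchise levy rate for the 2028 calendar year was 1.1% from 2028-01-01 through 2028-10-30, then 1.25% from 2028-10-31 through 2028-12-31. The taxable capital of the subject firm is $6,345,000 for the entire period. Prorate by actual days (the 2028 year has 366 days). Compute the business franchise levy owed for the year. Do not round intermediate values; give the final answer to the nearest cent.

$71,407.25

2028-01-01 to 2028-10-30: 304 days at 1.1% → $6,345,000 × 1.1% × 304/366 = $57,971.8033
2028-10-31 to 2028-12-31: 62 days at 1.25% → $6,345,000 × 1.25% × 62/366 = $13,435.4508
Total = $71,407.2541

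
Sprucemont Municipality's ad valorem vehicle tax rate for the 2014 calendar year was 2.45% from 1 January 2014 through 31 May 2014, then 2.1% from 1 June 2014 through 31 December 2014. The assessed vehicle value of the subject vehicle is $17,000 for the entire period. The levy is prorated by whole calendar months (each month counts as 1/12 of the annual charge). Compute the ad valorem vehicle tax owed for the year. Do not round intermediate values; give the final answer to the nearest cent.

$381.79

1 January – 31 May 2014: 5 months at 2.45% → $17,000 × 2.45% × 5/12 = $173.5417
1 June – 31 December 2014: 7 months at 2.1% → $17,000 × 2.1% × 7/12 = $208.2500
Total = $381.7917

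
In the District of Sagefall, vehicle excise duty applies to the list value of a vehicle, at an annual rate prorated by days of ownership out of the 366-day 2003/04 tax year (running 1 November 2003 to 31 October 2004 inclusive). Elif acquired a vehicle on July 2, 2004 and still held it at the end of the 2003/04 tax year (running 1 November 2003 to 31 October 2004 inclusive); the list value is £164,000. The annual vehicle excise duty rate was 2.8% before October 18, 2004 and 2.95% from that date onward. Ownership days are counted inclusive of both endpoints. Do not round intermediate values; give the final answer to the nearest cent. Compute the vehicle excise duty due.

£1,540.08

July 2 – October 17, 2004: 108 days at 2.8% → £164,000 × 2.8% × 108/366 = £1,355.0164
October 18 – October 31, 2004: 14 days at 2.95% → £164,000 × 2.95% × 14/366 = £185.0601
Total = £1,540.0765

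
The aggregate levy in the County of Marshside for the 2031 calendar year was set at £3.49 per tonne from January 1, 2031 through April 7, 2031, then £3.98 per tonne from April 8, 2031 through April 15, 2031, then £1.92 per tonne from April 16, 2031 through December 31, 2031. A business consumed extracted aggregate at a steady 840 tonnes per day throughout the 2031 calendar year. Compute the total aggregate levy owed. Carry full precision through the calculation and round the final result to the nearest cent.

January 1 – April 7, 2031: 97 days × 840 tonnes/day = 81,480 tonnes at £3.49/tonne → £284,365.20
April 8 – April 15, 2031: 8 days × 840 tonnes/day = 6,720 tonnes at £3.98/tonne → £26,745.60
April 16 – December 31, 2031: 260 days × 840 tonnes/day = 218,400 tonnes at £1.92/tonne → £419,328.00

£730,438.80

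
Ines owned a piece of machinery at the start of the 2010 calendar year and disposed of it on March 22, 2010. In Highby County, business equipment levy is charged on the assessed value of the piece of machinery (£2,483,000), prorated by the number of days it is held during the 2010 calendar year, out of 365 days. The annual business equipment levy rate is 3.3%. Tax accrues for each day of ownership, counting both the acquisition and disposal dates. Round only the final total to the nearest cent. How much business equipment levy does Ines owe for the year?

£18,183.72

Days held (January 1 – March 22, 2010): 81 out of 365
Tax = £2,483,000 × 3.3% × 81/365 = £18,183.7233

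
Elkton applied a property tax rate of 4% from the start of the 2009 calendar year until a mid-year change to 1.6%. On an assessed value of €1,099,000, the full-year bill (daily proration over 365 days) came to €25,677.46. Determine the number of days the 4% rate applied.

Let d = days at the first rate; then 365 − d days at the second rate.
€1,099,000 × [4%·d + 1.6%·(365−d)] / 365 = €25,677.46
Solving gives d = 112, so the new rate took effect on April 23, 2009.

112 days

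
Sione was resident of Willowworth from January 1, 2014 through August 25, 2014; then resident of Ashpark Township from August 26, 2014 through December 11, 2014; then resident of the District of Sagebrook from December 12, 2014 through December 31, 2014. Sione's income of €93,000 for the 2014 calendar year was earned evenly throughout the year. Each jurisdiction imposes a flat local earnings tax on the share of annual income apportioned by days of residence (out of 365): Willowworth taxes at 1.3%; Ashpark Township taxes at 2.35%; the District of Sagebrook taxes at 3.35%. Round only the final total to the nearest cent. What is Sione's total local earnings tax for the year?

Willowworth, January 1 – August 25, 2014: 237 days → €93,000 × 1.3% × 237/365 = €785.0219
Ashpark Township, August 26 – December 11, 2014: 108 days → €93,000 × 2.35% × 108/365 = €646.6685
The District of Sagebrook, December 12 – December 31, 2014: 20 days → €93,000 × 3.35% × 20/365 = €170.7123
Total = €1,602.4027

€1,602.40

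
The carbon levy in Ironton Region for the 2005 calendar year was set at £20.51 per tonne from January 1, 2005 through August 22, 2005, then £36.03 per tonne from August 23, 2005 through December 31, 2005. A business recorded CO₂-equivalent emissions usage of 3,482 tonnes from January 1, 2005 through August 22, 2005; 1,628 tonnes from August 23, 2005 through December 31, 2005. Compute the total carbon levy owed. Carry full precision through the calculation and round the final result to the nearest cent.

£130,072.66

January 1 – August 22, 2005: 3,482 tonnes at £20.51/tonne → £71,415.82
August 23 – December 31, 2005: 1,628 tonnes at £36.03/tonne → £58,656.84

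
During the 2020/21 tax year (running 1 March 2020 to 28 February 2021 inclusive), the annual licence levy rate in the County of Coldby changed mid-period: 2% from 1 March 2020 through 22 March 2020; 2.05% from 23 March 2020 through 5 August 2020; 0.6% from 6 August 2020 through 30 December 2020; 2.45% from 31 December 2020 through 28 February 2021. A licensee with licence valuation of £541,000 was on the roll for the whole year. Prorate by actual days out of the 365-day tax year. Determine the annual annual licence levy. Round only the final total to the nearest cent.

£8,270.63

1 March – 22 March 2020: 22 days at 2% → £541,000 × 2% × 22/365 = £652.1644
23 March – 5 August 2020: 136 days at 2.05% → £541,000 × 2.05% × 136/365 = £4,132.3507
6 August – 30 December 2020: 147 days at 0.6% → £541,000 × 0.6% × 147/365 = £1,307.2932
31 December 2020 – 28 February 2021: 60 days at 2.45% → £541,000 × 2.45% × 60/365 = £2,178.8219
Total = £8,270.6301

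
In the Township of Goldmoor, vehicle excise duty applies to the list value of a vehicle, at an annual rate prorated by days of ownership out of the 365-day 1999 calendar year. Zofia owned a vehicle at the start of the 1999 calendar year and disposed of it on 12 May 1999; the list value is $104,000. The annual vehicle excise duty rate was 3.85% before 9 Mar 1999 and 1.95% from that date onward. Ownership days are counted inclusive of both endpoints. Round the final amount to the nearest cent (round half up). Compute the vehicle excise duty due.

1 Jan – 8 Mar 1999: 67 days at 3.85% → $104,000 × 3.85% × 67/365 = $734.9808
9 Mar – 12 May 1999: 65 days at 1.95% → $104,000 × 1.95% × 65/365 = $361.1507
Total = $1,096.1315

$1,096.13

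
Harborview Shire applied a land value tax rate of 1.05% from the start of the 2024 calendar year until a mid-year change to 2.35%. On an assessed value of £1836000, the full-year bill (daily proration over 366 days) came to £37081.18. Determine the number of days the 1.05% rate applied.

93 days

Let d = days at the first rate; then 366 − d days at the second rate.
£1836000 × [1.05%·d + 2.35%·(366−d)] / 366 = £37081.18
Solving gives d = 93, so the new rate took effect on April 3, 2024.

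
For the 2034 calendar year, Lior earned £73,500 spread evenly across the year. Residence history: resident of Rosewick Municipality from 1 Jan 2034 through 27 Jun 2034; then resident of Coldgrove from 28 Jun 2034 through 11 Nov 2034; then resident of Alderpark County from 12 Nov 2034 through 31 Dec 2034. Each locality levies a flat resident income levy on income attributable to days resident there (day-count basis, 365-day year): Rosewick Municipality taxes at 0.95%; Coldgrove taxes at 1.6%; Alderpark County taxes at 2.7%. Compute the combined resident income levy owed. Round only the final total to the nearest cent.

Rosewick Municipality, 1 Jan – 27 Jun 2034: 178 days → £73,500 × 0.95% × 178/365 = £340.5164
Coldgrove, 28 Jun – 11 Nov 2034: 137 days → £73,500 × 1.6% × 137/365 = £441.4027
Alderpark County, 12 Nov – 31 Dec 2034: 50 days → £73,500 × 2.7% × 50/365 = £271.8493
Total = £1,053.7685

£1,053.77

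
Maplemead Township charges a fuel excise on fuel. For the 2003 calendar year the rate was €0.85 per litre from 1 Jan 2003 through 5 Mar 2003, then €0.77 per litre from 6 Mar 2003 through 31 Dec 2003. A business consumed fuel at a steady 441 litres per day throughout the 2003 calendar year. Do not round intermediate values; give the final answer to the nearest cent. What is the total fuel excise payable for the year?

€126200.97

1 Jan – 5 Mar 2003: 64 days × 441 litres/day = 28,224 litres at €0.85/litre → €23990.40
6 Mar – 31 Dec 2003: 301 days × 441 litres/day = 132,741 litres at €0.77/litre → €102210.57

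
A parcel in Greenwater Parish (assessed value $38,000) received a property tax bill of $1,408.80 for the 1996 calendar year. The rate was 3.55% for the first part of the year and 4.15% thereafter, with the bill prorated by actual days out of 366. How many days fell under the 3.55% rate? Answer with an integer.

270 days

Let d = days at the first rate; then 366 − d days at the second rate.
$38,000 × [3.55%·d + 4.15%·(366−d)] / 366 = $1,408.80
Solving gives d = 270, so the new rate took effect on 27 September 1996.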